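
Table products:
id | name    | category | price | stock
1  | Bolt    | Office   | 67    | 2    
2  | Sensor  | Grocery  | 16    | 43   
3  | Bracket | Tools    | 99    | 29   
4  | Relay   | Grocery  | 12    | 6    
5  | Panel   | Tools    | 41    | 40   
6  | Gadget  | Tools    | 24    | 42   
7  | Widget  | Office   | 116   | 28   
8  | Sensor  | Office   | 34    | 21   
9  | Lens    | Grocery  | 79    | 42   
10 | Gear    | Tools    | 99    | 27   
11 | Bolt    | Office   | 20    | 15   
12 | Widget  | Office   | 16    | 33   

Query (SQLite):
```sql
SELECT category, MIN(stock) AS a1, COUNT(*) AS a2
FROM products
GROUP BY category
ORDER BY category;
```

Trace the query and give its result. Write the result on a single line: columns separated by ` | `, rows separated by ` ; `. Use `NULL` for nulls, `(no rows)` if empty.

Group products by category.
Per group compute: MIN(stock), COUNT(*).
  Grocery: ids {2, 4, 9} → MIN(stock)=6, COUNT(*)=3
  Office: ids {1, 7, 8, 11, 12} → MIN(stock)=2, COUNT(*)=5
  Tools: ids {3, 5, 6, 10} → MIN(stock)=27, COUNT(*)=4

Grocery | 6 | 3 ; Office | 2 | 5 ; Tools | 27 | 4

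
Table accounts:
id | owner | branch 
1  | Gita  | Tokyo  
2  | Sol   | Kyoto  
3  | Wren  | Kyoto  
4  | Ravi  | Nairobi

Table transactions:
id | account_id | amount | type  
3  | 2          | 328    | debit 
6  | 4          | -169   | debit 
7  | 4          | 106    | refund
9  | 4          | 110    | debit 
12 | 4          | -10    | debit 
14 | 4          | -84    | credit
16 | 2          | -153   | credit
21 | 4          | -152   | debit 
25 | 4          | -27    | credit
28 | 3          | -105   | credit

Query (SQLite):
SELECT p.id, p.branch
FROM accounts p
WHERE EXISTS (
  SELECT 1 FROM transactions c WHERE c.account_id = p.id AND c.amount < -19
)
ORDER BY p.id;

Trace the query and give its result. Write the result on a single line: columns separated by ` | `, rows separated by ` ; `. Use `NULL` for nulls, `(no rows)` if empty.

2 | Kyoto ; 3 | Kyoto ; 4 | Nairobi

For each accounts row, check whether any transactions with matching account_id has amount < -19.
Keep rows where that is true.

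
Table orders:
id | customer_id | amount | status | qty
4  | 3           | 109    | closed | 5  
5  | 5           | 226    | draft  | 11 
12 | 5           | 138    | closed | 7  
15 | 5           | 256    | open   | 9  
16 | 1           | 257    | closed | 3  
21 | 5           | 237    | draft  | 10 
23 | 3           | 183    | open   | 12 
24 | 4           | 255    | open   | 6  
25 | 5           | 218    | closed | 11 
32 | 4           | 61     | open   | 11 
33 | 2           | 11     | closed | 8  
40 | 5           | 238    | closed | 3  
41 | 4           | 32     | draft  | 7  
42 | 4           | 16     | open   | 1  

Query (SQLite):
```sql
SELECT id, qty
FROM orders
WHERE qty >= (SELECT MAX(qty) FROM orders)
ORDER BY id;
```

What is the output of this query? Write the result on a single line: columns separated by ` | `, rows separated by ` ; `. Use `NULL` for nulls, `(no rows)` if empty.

23 | 12

Scalar subquery: MAX(qty) over all orders rows = 12.
Keep rows where qty >= that value.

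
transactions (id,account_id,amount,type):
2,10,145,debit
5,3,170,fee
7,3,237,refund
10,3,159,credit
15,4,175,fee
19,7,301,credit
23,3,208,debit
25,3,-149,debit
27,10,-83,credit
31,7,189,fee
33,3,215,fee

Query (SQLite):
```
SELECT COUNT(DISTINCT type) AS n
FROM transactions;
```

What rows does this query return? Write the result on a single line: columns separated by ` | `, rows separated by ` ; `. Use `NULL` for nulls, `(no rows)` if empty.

4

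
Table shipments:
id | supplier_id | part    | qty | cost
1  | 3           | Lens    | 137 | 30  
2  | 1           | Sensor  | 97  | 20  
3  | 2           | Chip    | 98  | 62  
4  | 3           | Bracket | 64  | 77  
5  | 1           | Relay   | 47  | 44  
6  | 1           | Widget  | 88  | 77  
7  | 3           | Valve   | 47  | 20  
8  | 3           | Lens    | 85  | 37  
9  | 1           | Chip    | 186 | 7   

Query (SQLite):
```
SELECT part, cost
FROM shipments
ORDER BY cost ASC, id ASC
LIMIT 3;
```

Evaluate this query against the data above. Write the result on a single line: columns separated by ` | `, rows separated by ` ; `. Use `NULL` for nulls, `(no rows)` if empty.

Chip | 7 ; Sensor | 20 ; Valve | 20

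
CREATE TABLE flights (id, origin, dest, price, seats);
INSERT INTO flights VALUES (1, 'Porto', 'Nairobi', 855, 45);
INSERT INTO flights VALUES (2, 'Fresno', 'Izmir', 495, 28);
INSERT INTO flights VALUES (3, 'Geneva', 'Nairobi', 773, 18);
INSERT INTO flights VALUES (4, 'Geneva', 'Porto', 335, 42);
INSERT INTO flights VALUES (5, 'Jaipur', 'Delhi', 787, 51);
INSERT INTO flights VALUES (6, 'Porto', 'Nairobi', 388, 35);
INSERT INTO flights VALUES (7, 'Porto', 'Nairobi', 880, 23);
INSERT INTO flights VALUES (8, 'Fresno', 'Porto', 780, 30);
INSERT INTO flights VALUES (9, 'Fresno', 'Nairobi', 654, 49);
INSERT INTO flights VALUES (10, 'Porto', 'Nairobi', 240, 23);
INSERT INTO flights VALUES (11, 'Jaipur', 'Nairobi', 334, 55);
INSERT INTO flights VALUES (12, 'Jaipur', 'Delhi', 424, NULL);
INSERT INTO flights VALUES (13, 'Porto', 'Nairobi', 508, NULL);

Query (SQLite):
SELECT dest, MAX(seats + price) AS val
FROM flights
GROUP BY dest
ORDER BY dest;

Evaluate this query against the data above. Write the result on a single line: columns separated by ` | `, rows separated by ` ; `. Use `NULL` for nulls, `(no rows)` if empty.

Delhi | 838 ; Izmir | 523 ; Nairobi | 903 ; Porto | 810

For each row compute seats + price.
Group by dest; take MAX of the expression per group.
  Delhi: ids {5, 12} → MAX(seats + price)=838
  Izmir: ids {2} → MAX(seats + price)=523
  Nairobi: ids {1, 3, 6, 7, 9, 10, 11, 13} → MAX(seats + price)=903
  Porto: ids {4, 8} → MAX(seats + price)=810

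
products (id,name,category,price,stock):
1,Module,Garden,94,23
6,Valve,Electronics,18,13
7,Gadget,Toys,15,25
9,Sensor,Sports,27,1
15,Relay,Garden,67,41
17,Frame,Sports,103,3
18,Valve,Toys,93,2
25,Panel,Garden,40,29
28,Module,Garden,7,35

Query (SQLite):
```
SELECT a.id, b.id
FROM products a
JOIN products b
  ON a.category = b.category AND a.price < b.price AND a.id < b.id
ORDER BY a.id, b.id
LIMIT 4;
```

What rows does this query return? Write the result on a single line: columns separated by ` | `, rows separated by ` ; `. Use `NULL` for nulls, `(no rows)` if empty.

Pairs (a,b) with same category, a.price < b.price, a.id < b.id.
category groups: Electronics:{6} Garden:{1,15,25,28} Sports:{9,17} Toys:{7,18}
Ordered by (a.id, b.id); first 4.

7 | 18 ; 9 | 17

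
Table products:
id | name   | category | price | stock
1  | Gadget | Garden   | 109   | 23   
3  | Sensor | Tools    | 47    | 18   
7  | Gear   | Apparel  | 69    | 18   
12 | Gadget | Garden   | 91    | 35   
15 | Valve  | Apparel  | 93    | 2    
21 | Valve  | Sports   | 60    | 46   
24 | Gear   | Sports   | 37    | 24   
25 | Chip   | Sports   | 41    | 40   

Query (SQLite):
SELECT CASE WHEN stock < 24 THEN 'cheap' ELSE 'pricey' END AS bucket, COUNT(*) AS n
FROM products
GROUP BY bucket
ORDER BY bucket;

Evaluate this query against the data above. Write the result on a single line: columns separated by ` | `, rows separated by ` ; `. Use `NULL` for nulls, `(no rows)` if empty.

Bucket rows by stock < 24 → 'cheap' else 'pricey'; count each bucket.

cheap | 4 ; pricey | 4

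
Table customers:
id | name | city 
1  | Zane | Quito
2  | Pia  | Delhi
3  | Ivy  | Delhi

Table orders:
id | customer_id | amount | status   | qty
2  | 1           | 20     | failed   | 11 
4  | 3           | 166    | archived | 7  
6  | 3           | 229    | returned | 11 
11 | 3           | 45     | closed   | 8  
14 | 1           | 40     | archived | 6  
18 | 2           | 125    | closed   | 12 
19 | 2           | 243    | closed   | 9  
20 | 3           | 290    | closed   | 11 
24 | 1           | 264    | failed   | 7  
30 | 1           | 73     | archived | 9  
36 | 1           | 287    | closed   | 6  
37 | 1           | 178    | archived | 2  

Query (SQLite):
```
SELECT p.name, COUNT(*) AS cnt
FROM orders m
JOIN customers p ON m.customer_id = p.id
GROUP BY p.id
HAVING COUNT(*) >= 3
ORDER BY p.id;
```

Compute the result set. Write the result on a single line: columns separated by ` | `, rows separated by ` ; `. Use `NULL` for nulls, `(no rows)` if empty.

Join each orders row to its customers via customer_id.
Group joined rows by customers.id; compute COUNT(*) per group.
HAVING: keep groups with count ≥ 3.
  1: ids {2, 14, 24, 30, 36, 37} → COUNT(*)=6
  2: ids {18, 19} → COUNT(*)=2
  3: ids {4, 6, 11, 20} → COUNT(*)=4

Zane | 6 ; Ivy | 4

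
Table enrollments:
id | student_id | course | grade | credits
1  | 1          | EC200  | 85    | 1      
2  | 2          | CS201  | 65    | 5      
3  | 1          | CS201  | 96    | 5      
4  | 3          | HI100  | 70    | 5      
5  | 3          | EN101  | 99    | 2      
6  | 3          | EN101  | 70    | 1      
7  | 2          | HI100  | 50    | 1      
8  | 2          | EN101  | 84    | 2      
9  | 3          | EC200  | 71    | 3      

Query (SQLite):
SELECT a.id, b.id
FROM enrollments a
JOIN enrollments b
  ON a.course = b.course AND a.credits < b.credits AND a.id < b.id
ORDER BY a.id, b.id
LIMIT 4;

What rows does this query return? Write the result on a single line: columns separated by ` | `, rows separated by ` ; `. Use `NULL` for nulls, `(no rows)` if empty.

Pairs (a,b) with same course, a.credits < b.credits, a.id < b.id.
course groups: CS201:{2,3} EC200:{1,9} EN101:{5,6,8} HI100:{4,7}
Ordered by (a.id, b.id); first 4.

1 | 9 ; 6 | 8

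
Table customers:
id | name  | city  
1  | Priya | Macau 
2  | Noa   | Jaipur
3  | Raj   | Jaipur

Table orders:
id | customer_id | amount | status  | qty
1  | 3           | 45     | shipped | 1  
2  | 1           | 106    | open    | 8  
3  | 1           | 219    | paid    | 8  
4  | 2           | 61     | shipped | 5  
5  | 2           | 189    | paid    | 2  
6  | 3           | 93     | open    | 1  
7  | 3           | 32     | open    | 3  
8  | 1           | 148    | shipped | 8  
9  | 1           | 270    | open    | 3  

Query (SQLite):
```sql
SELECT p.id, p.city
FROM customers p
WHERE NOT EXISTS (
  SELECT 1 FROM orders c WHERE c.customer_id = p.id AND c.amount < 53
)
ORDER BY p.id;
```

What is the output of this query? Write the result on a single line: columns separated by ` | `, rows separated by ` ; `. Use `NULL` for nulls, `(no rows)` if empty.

For each customers row, check whether any orders with matching customer_id has amount < 53.
Keep rows where that is false.

1 | Macau ; 2 | Jaipur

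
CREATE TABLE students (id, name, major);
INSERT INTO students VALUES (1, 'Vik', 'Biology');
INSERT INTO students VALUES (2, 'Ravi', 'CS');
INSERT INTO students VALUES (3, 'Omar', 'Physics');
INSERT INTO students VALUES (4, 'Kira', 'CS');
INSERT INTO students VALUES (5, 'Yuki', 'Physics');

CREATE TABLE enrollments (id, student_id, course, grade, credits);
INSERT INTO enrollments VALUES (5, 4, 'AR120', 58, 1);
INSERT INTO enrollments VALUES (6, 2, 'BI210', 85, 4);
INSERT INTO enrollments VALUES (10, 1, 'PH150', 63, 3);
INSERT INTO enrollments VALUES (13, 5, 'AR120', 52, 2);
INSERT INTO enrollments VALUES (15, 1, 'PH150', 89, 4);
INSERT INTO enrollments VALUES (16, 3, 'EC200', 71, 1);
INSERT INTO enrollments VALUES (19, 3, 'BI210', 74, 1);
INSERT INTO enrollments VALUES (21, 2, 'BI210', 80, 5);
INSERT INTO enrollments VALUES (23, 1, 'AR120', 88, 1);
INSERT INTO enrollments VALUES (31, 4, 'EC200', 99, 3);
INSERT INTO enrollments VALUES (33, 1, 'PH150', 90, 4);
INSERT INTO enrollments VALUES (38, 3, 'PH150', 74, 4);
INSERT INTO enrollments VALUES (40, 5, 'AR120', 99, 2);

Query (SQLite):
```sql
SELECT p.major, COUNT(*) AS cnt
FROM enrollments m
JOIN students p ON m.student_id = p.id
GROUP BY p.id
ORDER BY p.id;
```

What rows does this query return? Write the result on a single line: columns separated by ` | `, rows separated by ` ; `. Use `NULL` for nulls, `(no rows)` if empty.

Biology | 4 ; CS | 2 ; Physics | 3 ; CS | 2 ; Physics | 2

Join each enrollments row to its students via student_id.
Group joined rows by students.id; compute COUNT(*) per group.
  1: ids {10, 15, 23, 33} → COUNT(*)=4
  2: ids {6, 21} → COUNT(*)=2
  3: ids {16, 19, 38} → COUNT(*)=3
  4: ids {5, 31} → COUNT(*)=2
  5: ids {13, 40} → COUNT(*)=2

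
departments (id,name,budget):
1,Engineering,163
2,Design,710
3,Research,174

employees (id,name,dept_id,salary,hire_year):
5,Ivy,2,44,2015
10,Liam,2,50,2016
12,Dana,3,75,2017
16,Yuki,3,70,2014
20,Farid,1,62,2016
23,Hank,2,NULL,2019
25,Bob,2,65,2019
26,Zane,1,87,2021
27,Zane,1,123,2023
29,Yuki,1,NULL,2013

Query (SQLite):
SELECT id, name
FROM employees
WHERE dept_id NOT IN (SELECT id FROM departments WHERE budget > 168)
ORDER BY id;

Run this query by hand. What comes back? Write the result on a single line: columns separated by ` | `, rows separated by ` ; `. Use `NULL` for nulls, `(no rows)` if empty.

20 | Farid ; 26 | Zane ; 27 | Zane ; 29 | Yuki

Inner query: departments.id where budget > 168.
Outer: keep employees rows whose dept_id is not in that set.
Inner query → {2, 3}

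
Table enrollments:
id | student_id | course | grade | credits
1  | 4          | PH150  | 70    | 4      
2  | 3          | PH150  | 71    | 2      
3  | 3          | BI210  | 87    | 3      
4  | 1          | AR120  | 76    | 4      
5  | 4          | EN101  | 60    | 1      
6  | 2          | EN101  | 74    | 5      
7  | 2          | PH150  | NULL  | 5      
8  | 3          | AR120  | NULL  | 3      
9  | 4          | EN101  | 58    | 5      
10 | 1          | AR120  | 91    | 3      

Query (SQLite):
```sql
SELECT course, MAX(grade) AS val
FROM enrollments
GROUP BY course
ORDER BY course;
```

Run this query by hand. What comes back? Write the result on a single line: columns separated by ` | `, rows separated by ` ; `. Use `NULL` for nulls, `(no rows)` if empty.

AR120 | 91 ; BI210 | 87 ; EN101 | 74 ; PH150 | 71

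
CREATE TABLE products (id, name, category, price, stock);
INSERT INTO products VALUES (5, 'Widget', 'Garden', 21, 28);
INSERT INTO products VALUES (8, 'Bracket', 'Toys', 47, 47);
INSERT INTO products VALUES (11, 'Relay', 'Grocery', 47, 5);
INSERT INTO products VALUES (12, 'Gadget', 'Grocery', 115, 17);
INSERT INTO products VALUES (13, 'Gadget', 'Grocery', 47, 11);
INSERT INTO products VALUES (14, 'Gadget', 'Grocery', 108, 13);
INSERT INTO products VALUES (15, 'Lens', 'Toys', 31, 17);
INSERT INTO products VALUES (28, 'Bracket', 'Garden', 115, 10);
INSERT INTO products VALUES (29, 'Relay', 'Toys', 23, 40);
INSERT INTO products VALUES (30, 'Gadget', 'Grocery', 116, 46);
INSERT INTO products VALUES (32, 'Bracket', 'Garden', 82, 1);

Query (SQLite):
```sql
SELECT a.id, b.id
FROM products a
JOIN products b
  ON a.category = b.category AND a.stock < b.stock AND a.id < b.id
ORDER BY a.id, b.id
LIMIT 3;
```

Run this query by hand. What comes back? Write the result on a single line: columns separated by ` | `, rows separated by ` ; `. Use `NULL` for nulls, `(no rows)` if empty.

11 | 12 ; 11 | 13 ; 11 | 14

Pairs (a,b) with same category, a.stock < b.stock, a.id < b.id.
category groups: Garden:{5,28,32} Grocery:{11,12,13,14,30} Toys:{8,15,29}
Ordered by (a.id, b.id); first 3.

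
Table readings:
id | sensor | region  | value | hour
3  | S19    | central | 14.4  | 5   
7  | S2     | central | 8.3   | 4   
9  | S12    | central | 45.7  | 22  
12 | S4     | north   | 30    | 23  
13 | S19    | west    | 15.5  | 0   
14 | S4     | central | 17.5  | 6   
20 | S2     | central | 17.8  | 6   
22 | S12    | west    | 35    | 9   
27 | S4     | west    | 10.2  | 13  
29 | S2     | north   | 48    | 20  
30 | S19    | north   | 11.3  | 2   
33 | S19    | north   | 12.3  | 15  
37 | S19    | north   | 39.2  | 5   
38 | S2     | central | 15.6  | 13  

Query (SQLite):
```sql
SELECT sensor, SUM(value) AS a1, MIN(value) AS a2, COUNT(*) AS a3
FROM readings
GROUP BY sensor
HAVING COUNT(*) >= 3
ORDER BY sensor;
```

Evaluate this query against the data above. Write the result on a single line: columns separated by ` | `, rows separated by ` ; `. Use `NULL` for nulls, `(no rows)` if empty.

S19 | 92.7 | 11.3 | 5 ; S2 | 89.7 | 8.3 | 4 ; S4 | 57.7 | 10.2 | 3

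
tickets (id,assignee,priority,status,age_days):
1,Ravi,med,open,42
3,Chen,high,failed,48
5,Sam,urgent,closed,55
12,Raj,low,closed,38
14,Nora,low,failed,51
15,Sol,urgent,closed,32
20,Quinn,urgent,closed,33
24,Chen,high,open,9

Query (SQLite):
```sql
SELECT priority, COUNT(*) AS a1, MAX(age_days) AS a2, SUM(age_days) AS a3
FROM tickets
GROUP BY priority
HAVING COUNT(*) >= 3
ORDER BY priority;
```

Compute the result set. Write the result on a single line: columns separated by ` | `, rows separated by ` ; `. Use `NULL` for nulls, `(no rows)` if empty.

urgent | 3 | 55 | 120

Group tickets by priority.
Per group compute: COUNT(*), MAX(age_days), SUM(age_days).
HAVING: drop groups with fewer than 3 rows.
  high: ids {3, 24} → COUNT(*)=2, MAX(age_days)=48, SUM(age_days)=57
  low: ids {12, 14} → COUNT(*)=2, MAX(age_days)=51, SUM(age_days)=89
  med: ids {1} → COUNT(*)=1, MAX(age_days)=42, SUM(age_days)=42
  urgent: ids {5, 15, 20} → COUNT(*)=3, MAX(age_days)=55, SUM(age_days)=120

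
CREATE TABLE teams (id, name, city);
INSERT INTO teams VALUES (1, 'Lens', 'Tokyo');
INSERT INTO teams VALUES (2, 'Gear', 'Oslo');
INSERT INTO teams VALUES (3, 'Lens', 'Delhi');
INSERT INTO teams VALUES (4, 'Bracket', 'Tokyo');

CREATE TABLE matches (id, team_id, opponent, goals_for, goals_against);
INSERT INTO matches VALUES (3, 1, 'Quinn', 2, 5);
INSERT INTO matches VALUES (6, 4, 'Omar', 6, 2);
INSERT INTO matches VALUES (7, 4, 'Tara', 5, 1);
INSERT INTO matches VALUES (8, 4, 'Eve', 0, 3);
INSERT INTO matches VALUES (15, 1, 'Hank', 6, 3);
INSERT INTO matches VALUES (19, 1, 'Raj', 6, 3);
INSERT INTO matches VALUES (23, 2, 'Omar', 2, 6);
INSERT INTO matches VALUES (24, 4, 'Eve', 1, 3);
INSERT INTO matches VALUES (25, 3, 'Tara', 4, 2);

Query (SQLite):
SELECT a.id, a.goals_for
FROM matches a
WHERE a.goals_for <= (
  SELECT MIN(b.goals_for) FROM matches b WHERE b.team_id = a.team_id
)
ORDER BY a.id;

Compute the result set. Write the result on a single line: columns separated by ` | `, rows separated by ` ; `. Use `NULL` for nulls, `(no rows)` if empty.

For each matches row a, compute MIN(goals_for) over rows sharing a.team_id.
Keep row a if a.goals_for <= that per-group MIN.
  team_id=1: MIN(goals_for) = 2
  team_id=2: MIN(goals_for) = 2
  team_id=3: MIN(goals_for) = 4
  team_id=4: MIN(goals_for) = 0

3 | 2 ; 8 | 0 ; 23 | 2 ; 25 | 4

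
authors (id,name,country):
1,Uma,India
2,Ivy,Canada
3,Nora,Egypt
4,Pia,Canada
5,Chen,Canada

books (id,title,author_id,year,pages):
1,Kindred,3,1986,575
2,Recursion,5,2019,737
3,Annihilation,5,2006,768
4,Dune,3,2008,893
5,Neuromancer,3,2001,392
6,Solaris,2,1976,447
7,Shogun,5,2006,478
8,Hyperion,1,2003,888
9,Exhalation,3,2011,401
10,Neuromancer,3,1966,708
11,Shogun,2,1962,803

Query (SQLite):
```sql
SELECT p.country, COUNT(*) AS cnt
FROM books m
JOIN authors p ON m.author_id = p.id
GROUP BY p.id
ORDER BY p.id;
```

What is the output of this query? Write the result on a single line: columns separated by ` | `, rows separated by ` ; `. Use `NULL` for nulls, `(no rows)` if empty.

India | 1 ; Canada | 2 ; Egypt | 5 ; Canada | 3

Join each books row to its authors via author_id.
Group joined rows by authors.id; compute COUNT(*) per group.
  1: ids {8} → COUNT(*)=1
  2: ids {6, 11} → COUNT(*)=2
  3: ids {1, 4, 5, 9, 10} → COUNT(*)=5
  5: ids {2, 3, 7} → COUNT(*)=3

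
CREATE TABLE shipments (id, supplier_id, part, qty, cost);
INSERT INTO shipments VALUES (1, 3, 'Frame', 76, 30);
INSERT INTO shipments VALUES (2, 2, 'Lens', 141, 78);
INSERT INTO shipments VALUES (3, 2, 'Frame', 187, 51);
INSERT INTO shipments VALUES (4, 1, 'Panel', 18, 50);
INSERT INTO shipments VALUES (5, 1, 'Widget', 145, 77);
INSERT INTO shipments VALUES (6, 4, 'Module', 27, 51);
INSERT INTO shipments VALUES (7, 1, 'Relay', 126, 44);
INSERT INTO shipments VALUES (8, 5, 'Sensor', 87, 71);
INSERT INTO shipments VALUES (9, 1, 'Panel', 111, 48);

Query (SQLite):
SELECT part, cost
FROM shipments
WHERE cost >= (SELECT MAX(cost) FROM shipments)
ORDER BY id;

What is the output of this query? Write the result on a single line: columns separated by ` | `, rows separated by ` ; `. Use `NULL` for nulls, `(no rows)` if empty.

Lens | 78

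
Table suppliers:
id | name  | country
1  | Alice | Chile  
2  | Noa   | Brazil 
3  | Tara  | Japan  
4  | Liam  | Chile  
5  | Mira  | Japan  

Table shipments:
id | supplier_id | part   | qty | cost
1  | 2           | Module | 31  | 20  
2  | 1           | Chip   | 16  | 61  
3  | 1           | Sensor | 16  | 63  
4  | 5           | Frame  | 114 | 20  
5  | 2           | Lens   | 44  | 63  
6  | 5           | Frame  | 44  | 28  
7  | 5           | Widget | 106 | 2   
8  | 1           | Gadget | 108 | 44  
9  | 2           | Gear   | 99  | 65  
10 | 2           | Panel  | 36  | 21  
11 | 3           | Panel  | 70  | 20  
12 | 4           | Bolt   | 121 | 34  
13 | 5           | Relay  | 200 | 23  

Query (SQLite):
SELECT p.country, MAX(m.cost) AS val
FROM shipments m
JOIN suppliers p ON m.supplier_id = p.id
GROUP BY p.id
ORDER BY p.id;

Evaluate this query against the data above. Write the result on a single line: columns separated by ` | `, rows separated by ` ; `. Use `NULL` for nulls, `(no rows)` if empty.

Join each shipments row to its suppliers via supplier_id.
Group joined rows by suppliers.id; compute MAX(m.cost) per group.
  1: ids {2, 3, 8} → MAX(m.cost)=63
  2: ids {1, 5, 9, 10} → MAX(m.cost)=65
  3: ids {11} → MAX(m.cost)=20
  4: ids {12} → MAX(m.cost)=34
  5: ids {4, 6, 7, 13} → MAX(m.cost)=28

Chile | 63 ; Brazil | 65 ; Japan | 20 ; Chile | 34 ; Japan | 28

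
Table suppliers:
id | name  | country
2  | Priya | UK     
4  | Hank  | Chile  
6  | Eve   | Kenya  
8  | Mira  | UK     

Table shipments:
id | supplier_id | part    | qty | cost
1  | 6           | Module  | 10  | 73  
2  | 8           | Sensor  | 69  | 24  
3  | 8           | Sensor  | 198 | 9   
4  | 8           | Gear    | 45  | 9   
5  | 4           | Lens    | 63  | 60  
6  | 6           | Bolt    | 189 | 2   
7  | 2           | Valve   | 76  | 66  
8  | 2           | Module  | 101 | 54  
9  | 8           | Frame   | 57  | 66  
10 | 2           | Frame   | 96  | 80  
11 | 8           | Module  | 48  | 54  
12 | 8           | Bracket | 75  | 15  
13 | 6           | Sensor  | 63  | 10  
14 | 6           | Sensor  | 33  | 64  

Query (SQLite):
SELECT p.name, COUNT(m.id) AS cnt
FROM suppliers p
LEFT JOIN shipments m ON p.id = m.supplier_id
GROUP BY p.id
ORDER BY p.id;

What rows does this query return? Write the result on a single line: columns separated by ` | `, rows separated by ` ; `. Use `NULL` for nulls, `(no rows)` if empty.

LEFT JOIN keeps every suppliers row; unmatched ones get NULL for shipments columns.
Group by suppliers.id and compute COUNT(m.id). COUNT(col) of an all-NULL group is 0.
  2: ids {7, 8, 10} → COUNT(m.id)=3
  4: ids {5} → COUNT(m.id)=1
  6: ids {1, 6, 13, 14} → COUNT(m.id)=4
  8: ids {2, 3, 4, 9, 11, 12} → COUNT(m.id)=6

Priya | 3 ; Hank | 1 ; Eve | 4 ; Mira | 6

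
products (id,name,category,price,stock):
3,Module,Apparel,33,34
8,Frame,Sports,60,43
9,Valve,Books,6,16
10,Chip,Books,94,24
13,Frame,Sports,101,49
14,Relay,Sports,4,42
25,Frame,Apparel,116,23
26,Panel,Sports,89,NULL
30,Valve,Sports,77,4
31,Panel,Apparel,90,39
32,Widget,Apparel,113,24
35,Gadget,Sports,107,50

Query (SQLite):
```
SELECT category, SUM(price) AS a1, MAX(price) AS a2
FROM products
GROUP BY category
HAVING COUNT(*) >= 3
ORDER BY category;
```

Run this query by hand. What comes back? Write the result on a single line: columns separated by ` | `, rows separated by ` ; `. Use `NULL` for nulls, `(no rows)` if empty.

Apparel | 352 | 116 ; Sports | 438 | 107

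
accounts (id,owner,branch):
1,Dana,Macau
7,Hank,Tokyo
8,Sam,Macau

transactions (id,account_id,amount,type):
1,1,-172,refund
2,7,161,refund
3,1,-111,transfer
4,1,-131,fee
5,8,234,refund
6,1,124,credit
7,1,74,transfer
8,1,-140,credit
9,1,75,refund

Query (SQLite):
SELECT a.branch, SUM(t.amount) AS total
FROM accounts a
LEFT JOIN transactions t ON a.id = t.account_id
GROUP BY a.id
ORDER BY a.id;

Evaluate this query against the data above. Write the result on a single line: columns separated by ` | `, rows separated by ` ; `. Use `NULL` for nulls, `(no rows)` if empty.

Macau | -281 ; Tokyo | 161 ; Macau | 234

LEFT JOIN keeps every accounts row; unmatched ones get NULL for transactions columns.
Group by accounts.id and compute SUM(t.amount). SUM over an all-NULL group is NULL.
  1: ids {1, 3, 4, 6, 7, 8, 9} → SUM(t.amount)=-281
  7: ids {2} → SUM(t.amount)=161
  8: ids {5} → SUM(t.amount)=234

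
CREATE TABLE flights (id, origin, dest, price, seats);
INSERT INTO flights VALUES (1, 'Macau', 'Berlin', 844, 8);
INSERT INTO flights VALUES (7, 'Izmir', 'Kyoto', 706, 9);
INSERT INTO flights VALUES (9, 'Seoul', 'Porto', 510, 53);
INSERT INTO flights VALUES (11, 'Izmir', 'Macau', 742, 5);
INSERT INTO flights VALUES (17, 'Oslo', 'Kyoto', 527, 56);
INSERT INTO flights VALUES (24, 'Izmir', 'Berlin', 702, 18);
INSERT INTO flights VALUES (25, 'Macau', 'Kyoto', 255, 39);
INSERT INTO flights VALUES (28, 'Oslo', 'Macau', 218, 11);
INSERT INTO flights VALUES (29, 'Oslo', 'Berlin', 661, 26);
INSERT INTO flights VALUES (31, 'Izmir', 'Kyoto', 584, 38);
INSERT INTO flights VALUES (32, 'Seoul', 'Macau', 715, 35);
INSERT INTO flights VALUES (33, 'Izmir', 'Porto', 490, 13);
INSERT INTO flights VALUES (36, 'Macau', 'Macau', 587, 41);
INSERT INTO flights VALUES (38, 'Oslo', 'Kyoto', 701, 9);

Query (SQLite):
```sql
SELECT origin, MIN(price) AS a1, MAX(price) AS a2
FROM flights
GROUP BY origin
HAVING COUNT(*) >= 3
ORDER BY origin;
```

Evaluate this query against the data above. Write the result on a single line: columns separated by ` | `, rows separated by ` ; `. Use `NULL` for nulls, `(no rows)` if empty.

Group flights by origin.
Per group compute: MIN(price), MAX(price).
HAVING: drop groups with fewer than 3 rows.
  Izmir: ids {7, 11, 24, 31, 33} → MIN(price)=490, MAX(price)=742
  Macau: ids {1, 25, 36} → MIN(price)=255, MAX(price)=844
  Oslo: ids {17, 28, 29, 38} → MIN(price)=218, MAX(price)=701
  Seoul: ids {9, 32} → MIN(price)=510, MAX(price)=715

Izmir | 490 | 742 ; Macau | 255 | 844 ; Oslo | 218 | 701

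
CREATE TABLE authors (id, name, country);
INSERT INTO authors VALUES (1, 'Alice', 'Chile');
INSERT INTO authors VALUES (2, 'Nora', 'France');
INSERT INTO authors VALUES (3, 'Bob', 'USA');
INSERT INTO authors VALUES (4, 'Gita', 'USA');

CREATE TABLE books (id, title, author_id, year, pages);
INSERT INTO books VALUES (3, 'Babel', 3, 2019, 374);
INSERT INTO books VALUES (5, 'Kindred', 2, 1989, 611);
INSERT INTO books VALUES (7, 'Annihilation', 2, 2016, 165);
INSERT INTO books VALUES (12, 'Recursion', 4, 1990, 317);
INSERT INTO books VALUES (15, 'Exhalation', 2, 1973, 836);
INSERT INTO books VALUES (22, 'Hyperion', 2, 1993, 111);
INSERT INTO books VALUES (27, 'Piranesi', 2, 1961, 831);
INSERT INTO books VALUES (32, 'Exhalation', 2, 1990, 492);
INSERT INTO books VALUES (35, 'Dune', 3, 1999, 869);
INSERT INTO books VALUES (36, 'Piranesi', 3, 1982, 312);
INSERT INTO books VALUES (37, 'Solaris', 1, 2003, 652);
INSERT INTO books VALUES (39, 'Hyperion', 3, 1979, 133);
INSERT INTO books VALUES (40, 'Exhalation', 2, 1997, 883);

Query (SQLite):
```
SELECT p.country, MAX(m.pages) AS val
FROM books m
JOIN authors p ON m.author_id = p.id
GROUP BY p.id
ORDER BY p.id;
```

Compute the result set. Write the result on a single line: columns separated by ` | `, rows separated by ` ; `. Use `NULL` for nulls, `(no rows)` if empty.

Join each books row to its authors via author_id.
Group joined rows by authors.id; compute MAX(m.pages) per group.
  1: ids {37} → MAX(m.pages)=652
  2: ids {5, 7, 15, 22, 27, 32, 40} → MAX(m.pages)=883
  3: ids {3, 35, 36, 39} → MAX(m.pages)=869
  4: ids {12} → MAX(m.pages)=317

Chile | 652 ; France | 883 ; USA | 869 ; USA | 317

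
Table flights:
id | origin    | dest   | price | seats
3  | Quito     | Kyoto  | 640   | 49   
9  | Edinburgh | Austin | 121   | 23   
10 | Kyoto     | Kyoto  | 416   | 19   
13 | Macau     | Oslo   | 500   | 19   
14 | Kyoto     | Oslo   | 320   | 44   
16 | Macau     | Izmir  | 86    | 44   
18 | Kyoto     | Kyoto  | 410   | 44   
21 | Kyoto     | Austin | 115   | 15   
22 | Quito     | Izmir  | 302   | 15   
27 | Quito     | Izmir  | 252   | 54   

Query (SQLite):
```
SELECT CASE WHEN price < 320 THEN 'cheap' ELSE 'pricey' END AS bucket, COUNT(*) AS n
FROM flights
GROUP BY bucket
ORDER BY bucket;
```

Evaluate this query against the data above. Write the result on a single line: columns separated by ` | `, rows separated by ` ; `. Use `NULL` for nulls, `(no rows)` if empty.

cheap | 5 ; pricey | 5

Bucket rows by price < 320 → 'cheap' else 'pricey'; count each bucket.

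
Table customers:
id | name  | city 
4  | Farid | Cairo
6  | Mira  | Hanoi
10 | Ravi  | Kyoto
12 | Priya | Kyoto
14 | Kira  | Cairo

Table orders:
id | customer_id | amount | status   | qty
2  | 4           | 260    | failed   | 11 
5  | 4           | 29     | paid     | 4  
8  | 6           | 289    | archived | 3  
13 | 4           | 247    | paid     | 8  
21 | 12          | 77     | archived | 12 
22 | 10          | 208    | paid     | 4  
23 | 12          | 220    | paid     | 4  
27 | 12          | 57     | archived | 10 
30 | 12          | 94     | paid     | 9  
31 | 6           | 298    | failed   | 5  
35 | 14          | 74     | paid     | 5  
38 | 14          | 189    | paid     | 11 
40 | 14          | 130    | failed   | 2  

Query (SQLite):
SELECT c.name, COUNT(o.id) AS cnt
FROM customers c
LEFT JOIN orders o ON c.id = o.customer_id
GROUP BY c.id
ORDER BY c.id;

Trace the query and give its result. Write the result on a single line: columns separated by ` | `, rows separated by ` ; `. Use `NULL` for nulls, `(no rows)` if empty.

Farid | 3 ; Mira | 2 ; Ravi | 1 ; Priya | 4 ; Kira | 3

LEFT JOIN keeps every customers row; unmatched ones get NULL for orders columns.
Group by customers.id and compute COUNT(o.id). COUNT(col) of an all-NULL group is 0.
  4: ids {2, 5, 13} → COUNT(o.id)=3
  6: ids {8, 31} → COUNT(o.id)=2
  10: ids {22} → COUNT(o.id)=1
  12: ids {21, 23, 27, 30} → COUNT(o.id)=4
  14: ids {35, 38, 40} → COUNT(o.id)=3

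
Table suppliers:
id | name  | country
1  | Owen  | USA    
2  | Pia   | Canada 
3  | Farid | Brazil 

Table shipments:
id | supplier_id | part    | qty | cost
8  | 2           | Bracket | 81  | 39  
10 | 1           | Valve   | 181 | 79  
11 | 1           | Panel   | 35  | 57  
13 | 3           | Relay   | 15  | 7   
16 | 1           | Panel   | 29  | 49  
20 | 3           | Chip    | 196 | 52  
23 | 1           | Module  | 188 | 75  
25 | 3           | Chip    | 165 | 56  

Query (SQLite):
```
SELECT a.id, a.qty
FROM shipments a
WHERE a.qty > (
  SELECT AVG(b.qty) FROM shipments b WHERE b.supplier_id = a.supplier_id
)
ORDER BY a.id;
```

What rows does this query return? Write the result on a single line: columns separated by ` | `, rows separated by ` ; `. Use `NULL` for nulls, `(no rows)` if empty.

For each shipments row a, compute AVG(qty) over rows sharing a.supplier_id.
Keep row a if a.qty > that per-group AVG.
  supplier_id=1: AVG(qty) = 108.25
  supplier_id=2: AVG(qty) = 81.0
  supplier_id=3: AVG(qty) = 125.333333

10 | 181 ; 20 | 196 ; 23 | 188 ; 25 | 165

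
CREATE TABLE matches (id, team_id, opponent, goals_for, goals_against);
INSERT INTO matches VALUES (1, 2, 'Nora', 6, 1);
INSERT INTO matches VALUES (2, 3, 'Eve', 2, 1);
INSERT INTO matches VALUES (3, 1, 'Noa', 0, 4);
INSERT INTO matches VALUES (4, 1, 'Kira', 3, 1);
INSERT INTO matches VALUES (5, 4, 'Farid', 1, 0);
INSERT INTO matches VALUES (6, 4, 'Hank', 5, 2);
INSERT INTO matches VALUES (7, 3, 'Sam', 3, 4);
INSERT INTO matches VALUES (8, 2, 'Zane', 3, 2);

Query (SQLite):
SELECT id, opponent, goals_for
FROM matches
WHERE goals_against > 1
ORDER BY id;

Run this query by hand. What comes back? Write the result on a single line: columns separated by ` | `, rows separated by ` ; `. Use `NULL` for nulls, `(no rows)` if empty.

goals_against > 1: ids {3, 6, 7, 8}

3 | Noa | 0 ; 6 | Hank | 5 ; 7 | Sam | 3 ; 8 | Zane | 3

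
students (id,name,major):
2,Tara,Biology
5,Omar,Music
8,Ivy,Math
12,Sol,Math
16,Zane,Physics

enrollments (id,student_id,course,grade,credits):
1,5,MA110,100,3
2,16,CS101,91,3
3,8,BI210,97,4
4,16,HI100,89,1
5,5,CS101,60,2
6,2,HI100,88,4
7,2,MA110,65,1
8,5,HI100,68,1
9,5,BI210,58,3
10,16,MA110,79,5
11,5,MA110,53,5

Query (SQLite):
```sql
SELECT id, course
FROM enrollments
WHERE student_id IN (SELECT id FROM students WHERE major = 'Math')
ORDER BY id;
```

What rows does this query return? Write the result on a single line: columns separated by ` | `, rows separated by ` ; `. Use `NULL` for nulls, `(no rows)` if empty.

3 | BI210

Inner query: students.id where major = 'Math'.
Outer: keep enrollments rows whose student_id is in that set.
Inner query → {8, 12}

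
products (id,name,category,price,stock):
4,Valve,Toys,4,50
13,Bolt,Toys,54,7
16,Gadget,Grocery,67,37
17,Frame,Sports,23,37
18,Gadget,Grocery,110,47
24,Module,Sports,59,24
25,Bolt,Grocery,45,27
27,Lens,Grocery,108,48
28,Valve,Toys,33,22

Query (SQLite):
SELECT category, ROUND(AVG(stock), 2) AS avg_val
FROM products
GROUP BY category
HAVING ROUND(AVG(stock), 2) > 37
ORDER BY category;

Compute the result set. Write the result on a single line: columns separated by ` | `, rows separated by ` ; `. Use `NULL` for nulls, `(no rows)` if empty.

Grocery | 39.75

Partition products by category; compute ROUND(AVG(stock), 2) within each group.
HAVING: keep groups where ROUND(AVG(stock), 2) > 37.
  Grocery: ids {16, 18, 25, 27} → ROUND(AVG(stock), 2)=39.75
  Sports: ids {17, 24} → ROUND(AVG(stock), 2)=30.5
  Toys: ids {4, 13, 28} → ROUND(AVG(stock), 2)=26.33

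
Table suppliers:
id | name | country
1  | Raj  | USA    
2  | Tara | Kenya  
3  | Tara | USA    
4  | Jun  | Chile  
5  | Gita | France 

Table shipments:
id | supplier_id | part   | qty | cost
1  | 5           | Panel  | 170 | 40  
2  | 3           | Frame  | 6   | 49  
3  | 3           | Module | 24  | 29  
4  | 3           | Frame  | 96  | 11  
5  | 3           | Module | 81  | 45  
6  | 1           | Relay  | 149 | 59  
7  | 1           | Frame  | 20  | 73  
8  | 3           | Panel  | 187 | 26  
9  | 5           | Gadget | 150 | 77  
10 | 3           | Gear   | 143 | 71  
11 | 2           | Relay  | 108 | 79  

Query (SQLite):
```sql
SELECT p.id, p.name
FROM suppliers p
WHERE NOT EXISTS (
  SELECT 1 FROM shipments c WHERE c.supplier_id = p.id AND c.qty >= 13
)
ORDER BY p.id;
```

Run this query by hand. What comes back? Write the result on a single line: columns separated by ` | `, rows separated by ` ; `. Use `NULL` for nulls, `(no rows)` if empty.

4 | Jun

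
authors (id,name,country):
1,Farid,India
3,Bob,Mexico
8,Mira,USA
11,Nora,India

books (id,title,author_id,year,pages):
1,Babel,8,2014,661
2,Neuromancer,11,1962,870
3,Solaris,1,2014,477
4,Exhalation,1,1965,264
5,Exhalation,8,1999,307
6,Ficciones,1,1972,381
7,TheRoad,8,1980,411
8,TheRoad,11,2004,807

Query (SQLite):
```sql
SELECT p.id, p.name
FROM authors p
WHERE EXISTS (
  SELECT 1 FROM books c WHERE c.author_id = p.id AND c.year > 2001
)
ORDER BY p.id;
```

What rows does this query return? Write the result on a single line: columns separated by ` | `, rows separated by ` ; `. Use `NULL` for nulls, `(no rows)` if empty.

1 | Farid ; 8 | Mira ; 11 | Nora

For each authors row, check whether any books with matching author_id has year > 2001.
Keep rows where that is true.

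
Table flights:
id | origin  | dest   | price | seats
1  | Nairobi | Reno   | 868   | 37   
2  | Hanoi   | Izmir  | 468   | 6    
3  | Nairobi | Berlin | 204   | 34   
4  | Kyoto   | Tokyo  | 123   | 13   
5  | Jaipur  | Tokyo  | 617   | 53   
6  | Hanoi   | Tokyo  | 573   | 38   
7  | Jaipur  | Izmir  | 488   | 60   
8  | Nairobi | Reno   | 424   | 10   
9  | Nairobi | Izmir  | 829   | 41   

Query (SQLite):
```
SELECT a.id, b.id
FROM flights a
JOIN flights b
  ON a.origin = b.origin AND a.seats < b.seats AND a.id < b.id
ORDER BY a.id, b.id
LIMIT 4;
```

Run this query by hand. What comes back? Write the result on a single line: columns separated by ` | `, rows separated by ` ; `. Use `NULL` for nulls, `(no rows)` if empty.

Pairs (a,b) with same origin, a.seats < b.seats, a.id < b.id.
origin groups: Hanoi:{2,6} Jaipur:{5,7} Kyoto:{4} Nairobi:{1,3,8,9}
Ordered by (a.id, b.id); first 4.

1 | 9 ; 2 | 6 ; 3 | 9 ; 5 | 7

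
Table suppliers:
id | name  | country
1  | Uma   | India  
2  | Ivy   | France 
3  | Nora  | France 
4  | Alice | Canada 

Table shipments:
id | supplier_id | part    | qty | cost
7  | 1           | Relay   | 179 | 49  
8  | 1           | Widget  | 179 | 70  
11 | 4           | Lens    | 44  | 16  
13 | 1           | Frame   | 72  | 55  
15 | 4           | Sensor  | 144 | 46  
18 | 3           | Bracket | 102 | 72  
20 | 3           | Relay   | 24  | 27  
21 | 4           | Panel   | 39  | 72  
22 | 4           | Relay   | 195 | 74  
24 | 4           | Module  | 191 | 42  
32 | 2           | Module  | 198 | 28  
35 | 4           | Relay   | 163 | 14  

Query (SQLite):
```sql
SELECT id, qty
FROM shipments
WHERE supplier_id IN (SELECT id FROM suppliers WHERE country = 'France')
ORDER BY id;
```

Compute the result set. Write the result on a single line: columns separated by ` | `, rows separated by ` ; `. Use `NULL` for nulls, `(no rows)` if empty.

Inner query: suppliers.id where country = 'France'.
Outer: keep shipments rows whose supplier_id is in that set.
Inner query → {2, 3}

18 | 102 ; 20 | 24 ; 32 | 198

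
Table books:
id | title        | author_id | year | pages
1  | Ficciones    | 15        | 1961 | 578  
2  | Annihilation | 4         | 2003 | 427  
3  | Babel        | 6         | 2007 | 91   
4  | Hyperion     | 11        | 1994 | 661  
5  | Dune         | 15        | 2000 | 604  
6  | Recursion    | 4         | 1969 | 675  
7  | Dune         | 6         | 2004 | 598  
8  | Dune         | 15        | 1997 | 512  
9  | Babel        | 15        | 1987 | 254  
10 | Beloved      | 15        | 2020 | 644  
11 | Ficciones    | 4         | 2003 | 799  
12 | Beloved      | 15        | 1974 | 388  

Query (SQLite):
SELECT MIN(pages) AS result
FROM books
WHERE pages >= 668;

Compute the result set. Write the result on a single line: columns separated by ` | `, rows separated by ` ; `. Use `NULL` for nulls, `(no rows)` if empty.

675

Rows where pages >= 668 → pages values: [675, 799].
MIN of non-NULL values = 675.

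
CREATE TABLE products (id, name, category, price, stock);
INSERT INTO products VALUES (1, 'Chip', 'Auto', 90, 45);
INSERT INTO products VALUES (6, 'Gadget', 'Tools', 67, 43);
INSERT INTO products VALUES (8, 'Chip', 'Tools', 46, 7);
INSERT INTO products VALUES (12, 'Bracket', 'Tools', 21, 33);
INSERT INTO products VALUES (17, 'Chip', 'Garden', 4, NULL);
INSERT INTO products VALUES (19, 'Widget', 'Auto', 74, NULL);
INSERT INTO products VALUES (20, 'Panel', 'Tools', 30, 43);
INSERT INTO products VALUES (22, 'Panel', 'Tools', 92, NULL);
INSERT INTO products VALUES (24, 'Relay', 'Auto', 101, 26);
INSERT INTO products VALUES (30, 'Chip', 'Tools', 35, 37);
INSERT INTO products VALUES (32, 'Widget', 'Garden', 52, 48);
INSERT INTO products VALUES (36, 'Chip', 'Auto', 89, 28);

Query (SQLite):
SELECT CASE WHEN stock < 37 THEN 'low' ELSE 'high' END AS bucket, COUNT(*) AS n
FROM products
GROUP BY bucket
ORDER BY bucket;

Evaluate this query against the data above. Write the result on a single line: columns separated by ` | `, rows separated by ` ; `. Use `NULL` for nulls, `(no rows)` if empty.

Bucket rows by stock < 37 → 'low' else 'high'; count each bucket.
NULL < 37 is unknown, so NULL stock falls into ELSE → 'high'.

high | 8 ; low | 4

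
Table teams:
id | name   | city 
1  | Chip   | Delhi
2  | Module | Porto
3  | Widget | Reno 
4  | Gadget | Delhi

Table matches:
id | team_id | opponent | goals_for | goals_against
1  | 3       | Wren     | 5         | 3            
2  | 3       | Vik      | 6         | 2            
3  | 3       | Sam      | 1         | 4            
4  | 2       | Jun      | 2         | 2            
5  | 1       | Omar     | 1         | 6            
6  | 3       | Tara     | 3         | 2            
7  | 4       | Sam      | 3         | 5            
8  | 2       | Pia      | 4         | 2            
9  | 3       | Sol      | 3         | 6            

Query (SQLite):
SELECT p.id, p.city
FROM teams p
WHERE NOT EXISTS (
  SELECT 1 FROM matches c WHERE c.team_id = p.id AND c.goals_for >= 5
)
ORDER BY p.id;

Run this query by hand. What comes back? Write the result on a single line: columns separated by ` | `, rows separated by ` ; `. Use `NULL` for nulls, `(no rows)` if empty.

For each teams row, check whether any matches with matching team_id has goals_for >= 5.
Keep rows where that is false.

1 | Delhi ; 2 | Porto ; 4 | Delhi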